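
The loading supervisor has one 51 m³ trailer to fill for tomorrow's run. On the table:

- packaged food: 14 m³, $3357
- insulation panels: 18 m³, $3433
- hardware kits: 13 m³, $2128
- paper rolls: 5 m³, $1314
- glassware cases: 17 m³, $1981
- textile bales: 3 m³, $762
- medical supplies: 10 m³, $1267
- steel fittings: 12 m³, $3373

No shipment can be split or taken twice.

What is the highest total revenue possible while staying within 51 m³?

11477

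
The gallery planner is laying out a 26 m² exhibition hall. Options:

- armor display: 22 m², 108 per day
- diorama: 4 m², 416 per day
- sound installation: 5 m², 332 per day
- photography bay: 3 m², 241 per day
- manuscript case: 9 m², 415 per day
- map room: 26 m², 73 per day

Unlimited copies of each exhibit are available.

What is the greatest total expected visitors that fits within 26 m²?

2562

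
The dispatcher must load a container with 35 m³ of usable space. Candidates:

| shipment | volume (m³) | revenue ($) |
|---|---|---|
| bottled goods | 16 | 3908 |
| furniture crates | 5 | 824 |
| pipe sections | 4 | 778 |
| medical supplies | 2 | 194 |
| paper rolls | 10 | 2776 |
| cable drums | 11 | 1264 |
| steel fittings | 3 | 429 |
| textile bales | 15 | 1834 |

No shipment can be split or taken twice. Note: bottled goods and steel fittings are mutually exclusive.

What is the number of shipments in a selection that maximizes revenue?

The maximum revenue within 35 m³ is 8286.
For example bottled goods + furniture crates + pipe sections + paper rolls achieves it, using 35 m³.
Every optimal selection uses 4 shipments.

4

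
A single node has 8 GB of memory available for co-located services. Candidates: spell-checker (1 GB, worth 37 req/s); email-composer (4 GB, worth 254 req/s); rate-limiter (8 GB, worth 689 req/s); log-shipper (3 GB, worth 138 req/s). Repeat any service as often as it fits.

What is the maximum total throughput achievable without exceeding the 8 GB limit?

689

Density check — rate-limiter 86.12, email-composer 63.50, log-shipper 46.00 are the best per GB.
The ratio ordering already packs tightly: rate-limiter, 8 GB, 689.
No other feasible combination exceeds 689.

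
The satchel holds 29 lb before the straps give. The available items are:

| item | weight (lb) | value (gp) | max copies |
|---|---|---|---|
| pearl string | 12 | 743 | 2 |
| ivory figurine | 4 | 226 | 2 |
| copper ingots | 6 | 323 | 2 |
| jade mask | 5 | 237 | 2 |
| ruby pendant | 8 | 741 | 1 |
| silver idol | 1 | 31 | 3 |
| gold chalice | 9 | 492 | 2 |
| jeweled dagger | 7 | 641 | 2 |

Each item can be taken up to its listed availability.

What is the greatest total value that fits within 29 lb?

2377

A density-first pass picks ivory figurine + ruby pendant + 3×silver idol + 2×jeweled dagger — 2342 at 29 lb.
The 6 lb tied up in ivory figurine and 2×silver idol is better spent on copper ingots — total rises to 2377 (29 lb).
No other feasible combination exceeds 2377.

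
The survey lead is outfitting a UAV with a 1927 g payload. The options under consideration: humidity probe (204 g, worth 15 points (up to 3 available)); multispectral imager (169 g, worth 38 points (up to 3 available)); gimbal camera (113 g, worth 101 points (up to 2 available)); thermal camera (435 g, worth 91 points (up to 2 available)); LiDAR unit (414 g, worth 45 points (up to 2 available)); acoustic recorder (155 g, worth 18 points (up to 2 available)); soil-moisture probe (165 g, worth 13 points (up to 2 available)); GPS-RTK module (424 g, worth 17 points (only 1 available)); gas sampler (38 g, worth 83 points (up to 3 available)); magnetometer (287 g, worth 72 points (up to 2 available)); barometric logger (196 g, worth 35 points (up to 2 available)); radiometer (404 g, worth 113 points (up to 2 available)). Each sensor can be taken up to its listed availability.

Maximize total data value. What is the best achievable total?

859

Density check — gas sampler 2.18, gimbal camera 0.89, radiometer 0.28 are the best per g.
Best packing: multispectral imager + 2×gimbal camera + 3×gas sampler + 2×magnetometer + 2×radiometer — 1891 g, 859 total.
No other feasible combination exceeds 859.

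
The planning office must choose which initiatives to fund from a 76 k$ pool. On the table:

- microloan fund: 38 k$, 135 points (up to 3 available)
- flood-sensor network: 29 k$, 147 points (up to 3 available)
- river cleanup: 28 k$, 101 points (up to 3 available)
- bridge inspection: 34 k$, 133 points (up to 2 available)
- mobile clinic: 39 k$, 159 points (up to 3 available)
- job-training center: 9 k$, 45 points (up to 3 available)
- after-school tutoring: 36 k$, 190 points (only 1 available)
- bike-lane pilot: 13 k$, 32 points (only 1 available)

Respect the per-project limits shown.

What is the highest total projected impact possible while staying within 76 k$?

Density check — after-school tutoring 5.28, flood-sensor network 5.07, job-training center 5.00 are the best per k$.
Filling by ratio: flood-sensor network + job-training center + after-school tutoring for 382, with 2 k$ left unused.
Replace after-school tutoring with flood-sensor network + job-training center: the trade gains 2 net, giving 384 at 76 k$.
That's the maximum — no swap from here does better than 384.

384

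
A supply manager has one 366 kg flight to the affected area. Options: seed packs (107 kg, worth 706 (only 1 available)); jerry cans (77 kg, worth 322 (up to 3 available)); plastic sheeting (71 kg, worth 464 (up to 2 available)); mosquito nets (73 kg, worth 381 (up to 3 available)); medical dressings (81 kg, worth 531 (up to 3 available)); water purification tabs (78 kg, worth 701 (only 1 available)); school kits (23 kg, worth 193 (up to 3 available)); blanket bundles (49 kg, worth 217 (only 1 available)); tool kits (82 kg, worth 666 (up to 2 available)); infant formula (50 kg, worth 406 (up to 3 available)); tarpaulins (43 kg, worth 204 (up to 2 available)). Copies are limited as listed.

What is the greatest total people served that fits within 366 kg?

A density-first pass picks water purification tabs + 3×school kits + 2×tool kits + infant formula — 3018 at 361 kg.
Dropping 2×school kits frees 46 kg; slotting in infant formula (50 kg) lifts the total to 3038 at 365 kg.
No other feasible combination exceeds 3038.

3038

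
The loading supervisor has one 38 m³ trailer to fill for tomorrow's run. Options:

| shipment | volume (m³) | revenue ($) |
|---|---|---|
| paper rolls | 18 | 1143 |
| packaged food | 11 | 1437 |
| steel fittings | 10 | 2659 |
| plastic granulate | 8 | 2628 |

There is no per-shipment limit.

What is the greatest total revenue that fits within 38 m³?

Filling by ratio: 4×plastic granulate for 10512, with 6 m³ left unused.
The 24 m³ tied up in 3×plastic granulate is better spent on 3×steel fittings — total rises to 10605 (38 m³).
That's the maximum — no swap from here does better than 10605.

10605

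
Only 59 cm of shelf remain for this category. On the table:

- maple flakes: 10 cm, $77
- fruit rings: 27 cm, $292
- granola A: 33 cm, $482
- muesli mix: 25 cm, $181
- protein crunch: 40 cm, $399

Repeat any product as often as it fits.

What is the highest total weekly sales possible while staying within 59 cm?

663

By weekly sales per cm: granola A 14.61, fruit rings 10.81, protein crunch 9.97, maple flakes 7.70 lead.
Greedy by ratio would take 2×maple flakes + granola A: 53 cm used, total 636.
The 20 cm tied up in 2×maple flakes is better spent on muesli mix — total rises to 663 (58 cm).
That's the maximum — no swap from here does better than 663.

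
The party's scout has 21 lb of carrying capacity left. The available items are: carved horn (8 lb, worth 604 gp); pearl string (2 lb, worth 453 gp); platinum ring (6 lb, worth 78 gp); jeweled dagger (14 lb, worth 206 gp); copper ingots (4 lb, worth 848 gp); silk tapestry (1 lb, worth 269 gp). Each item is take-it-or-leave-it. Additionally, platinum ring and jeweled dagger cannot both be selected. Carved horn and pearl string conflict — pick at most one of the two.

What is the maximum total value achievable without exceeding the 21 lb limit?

Taking carved horn + platinum ring + copper ingots + silk tapestry: 19 lb used, 1799 in value.
No other feasible combination exceeds 1799.

1799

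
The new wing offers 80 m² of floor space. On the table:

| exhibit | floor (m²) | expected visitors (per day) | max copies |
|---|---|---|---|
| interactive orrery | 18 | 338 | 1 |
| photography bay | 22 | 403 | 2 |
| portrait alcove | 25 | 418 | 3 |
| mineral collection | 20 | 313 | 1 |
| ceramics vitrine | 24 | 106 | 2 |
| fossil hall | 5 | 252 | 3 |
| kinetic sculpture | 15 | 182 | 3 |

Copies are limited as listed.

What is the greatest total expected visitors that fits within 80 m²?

1915

Filling by ratio: interactive orrery + 2×photography bay + 3×fossil hall for 1900, with 3 m² left unused.
The 22 m² tied up in photography bay is better spent on portrait alcove — total rises to 1915 (80 m²).
Nothing else within 80 m² beats 1915.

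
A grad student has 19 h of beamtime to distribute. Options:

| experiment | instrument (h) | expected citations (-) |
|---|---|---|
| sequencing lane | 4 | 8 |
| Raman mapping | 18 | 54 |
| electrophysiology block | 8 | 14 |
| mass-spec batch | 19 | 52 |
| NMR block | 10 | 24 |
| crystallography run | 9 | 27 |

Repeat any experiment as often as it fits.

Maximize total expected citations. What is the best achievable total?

54

By expected citations per h: Raman mapping 3.00, crystallography run 3.00, mass-spec batch 2.74 lead.
Best packing: Raman mapping — 18 h, 54 total.
Every other selection either busts 19 h or fails to beat 54.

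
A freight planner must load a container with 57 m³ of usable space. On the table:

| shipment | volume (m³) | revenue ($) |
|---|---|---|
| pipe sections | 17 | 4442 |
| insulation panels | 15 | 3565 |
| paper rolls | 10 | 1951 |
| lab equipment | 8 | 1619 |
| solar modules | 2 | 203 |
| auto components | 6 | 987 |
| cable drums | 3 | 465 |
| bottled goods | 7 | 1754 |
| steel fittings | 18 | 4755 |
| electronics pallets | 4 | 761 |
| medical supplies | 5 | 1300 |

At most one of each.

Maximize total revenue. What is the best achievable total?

Density check — steel fittings 264.17, pipe sections 261.29, medical supplies 260.00 are the best per m³.
Taking the top-ratio shipments first gives pipe sections + lab equipment + solar modules + bottled goods + steel fittings + medical supplies for 14073 (57 m³).
Replace lab equipment and solar modules and medical supplies with insulation panels: the trade gains 443 net, giving 14516 at 57 m³.
Runner-up pipe sections + insulation panels + solar modules + steel fittings + medical supplies tops out at 14265.

14516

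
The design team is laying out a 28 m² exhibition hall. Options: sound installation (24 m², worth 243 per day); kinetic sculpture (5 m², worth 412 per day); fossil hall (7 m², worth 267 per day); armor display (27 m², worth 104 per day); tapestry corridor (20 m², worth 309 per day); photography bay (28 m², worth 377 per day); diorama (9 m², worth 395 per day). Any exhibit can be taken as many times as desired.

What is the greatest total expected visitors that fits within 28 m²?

2060

The ratio ordering already packs tightly: 5×kinetic sculpture, 25 m², 2060.
The spare 3 m² is too small for any remaining exhibit, and no exchange beats 2060.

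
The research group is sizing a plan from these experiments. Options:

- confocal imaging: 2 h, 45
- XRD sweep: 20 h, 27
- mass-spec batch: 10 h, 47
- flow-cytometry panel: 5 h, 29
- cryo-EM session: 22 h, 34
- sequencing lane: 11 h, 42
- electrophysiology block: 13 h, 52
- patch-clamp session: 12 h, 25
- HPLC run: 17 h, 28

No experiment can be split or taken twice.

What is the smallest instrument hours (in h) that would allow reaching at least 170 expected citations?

30

Need the lightest bundle worth ≥ 170.
Taking confocal imaging + mass-spec batch + flow-cytometry panel + electrophysiology block gives 173 (≥ 170) for 30 h.
Below 30 h the best achievable stays under 170.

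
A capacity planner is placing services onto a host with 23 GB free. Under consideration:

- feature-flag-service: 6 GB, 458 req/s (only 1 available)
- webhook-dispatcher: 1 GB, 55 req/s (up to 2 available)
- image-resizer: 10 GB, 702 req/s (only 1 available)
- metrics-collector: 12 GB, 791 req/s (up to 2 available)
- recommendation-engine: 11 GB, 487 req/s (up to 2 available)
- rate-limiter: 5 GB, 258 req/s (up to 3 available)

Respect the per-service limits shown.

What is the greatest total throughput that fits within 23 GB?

Ranking by ratio (throughput/GB): feature-flag-service 76.33, image-resizer 70.20, metrics-collector 65.92, webhook-dispatcher 55.00.
A density-first pass picks feature-flag-service + 2×webhook-dispatcher + image-resizer + rate-limiter — 1528 at 23 GB.
The 12 GB tied up in feature-flag-service and webhook-dispatcher and rate-limiter is better spent on metrics-collector — total rises to 1548 (23 GB).
Nothing else within 23 GB beats 1548.

1548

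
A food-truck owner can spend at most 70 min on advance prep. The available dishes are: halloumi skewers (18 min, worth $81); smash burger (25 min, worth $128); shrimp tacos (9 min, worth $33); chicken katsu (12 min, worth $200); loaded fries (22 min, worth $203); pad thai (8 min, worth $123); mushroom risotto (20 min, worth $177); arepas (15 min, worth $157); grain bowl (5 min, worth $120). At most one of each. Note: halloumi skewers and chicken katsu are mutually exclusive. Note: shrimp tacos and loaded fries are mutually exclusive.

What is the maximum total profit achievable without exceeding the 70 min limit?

823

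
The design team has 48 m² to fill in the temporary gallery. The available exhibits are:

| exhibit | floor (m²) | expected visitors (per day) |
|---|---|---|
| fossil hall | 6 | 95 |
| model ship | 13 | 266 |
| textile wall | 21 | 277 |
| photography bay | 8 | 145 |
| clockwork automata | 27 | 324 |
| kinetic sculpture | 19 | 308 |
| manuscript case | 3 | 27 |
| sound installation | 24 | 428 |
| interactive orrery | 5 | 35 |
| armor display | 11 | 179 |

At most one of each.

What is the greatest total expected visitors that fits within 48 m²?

873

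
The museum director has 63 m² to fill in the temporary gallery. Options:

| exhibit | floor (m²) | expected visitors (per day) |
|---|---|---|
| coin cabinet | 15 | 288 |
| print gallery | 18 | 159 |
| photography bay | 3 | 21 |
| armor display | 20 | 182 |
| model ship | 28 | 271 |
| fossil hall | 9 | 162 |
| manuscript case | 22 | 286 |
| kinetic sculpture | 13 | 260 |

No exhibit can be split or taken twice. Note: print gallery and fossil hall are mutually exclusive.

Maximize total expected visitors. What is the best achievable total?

1017

The ratio ordering already packs tightly: coin cabinet + photography bay + fossil hall + manuscript case + kinetic sculpture, 62 m², 1017.
An exhaustive check of the 256 subsets confirms 1017.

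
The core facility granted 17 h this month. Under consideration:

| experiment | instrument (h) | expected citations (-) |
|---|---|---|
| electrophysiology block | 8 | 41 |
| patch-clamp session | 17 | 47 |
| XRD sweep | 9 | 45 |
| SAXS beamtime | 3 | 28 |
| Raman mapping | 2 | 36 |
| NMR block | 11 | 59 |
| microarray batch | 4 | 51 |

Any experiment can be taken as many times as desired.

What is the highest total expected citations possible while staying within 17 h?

288

Ranking by ratio (expected citations/h): Raman mapping 18.00, microarray batch 12.75, SAXS beamtime 9.33.
Taking 8×Raman mapping: 16 h used, 288 in expected citations.
The spare 1 h is too small for any remaining experiment, and no exchange beats 288.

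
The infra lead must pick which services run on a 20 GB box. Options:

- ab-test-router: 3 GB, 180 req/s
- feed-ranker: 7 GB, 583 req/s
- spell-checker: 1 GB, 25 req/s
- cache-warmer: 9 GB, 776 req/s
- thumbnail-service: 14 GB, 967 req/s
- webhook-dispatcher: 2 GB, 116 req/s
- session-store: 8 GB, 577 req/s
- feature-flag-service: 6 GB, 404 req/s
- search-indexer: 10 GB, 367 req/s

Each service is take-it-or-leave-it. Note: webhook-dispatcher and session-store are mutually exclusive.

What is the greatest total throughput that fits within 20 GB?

Density check — cache-warmer 86.22, feed-ranker 83.29, session-store 72.12, thumbnail-service 69.07 are the best per GB.
Taking ab-test-router + feed-ranker + spell-checker + cache-warmer: 20 GB used, 1564 in throughput.
An exhaustive check of the 512 subsets confirms 1564.

1564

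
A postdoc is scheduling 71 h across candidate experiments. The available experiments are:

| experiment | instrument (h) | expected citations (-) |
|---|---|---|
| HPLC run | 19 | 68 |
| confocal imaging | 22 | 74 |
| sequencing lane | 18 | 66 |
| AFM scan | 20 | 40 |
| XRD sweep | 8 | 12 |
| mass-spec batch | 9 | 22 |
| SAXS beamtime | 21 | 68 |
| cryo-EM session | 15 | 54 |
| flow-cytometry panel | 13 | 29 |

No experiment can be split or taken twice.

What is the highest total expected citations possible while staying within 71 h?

232

Greedy by ratio would take HPLC run + sequencing lane + XRD sweep + mass-spec batch + cryo-EM session: 69 h used, total 222.
Reworking the packing: HPLC run + confocal imaging + mass-spec batch + SAXS beamtime uses 71 h and improves the total to 232.
The closest alternative, HPLC run + sequencing lane + SAXS beamtime + flow-cytometry panel, reaches only 231.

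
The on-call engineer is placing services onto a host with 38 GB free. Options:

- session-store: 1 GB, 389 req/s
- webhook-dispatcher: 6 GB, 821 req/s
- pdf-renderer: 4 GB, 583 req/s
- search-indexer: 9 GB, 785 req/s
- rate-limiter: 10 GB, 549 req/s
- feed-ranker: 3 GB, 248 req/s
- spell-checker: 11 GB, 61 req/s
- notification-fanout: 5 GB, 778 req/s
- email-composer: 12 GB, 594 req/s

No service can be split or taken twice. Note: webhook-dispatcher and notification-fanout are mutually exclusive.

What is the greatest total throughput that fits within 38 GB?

3420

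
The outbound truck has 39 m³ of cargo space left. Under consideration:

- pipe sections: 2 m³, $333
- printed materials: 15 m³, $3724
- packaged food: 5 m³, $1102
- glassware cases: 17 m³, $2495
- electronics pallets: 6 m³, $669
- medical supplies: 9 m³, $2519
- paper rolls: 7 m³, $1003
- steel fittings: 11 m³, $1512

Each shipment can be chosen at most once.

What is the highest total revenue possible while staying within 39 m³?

8681

By revenue per m³: medical supplies 279.89, printed materials 248.27, packaged food 220.40, pipe sections 166.50 lead.
Taking pipe sections + printed materials + packaged food + medical supplies + paper rolls: 38 m³ used, 8681 in revenue.
The closest alternative, printed materials + packaged food + medical supplies + paper rolls, reaches only 8348.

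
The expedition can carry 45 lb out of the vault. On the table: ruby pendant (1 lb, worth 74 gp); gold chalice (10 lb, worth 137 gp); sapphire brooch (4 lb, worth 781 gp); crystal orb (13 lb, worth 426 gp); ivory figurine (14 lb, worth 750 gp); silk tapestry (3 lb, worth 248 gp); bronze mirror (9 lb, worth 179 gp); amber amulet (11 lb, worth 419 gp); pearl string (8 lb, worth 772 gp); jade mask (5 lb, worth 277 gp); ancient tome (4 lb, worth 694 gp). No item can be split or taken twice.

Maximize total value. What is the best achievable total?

3738

Ranking by ratio (value/lb): sapphire brooch 195.25, ancient tome 173.50, pearl string 96.50.
Greedy by ratio would take ruby pendant + sapphire brooch + ivory figurine + silk tapestry + pearl string + jade mask + ancient tome: 39 lb used, total 3596.
Dropping jade mask frees 5 lb; slotting in amber amulet (11 lb) lifts the total to 3738 at 45 lb.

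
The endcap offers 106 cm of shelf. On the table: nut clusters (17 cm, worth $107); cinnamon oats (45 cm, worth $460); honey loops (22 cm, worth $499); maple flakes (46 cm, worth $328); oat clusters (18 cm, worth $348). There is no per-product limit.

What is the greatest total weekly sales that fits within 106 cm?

2344

Taking 4×honey loops + oat clusters: 106 cm used, 2344 in weekly sales.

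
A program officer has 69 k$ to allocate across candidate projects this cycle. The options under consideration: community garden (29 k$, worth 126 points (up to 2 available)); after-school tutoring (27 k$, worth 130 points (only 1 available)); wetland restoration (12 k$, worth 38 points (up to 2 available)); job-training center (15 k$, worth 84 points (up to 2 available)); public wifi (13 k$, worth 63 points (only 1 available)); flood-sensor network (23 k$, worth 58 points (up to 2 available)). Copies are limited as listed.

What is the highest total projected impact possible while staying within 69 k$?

336

Ranking by ratio (projected impact/k$): job-training center 5.60, public wifi 4.85, after-school tutoring 4.81.
Taking the top-ratio projects first gives 2×wetland restoration + 2×job-training center + public wifi for 307 (67 k$).
Replace wetland restoration and public wifi with after-school tutoring: the trade gains 29 net, giving 336 at 69 k$.
Nothing else within 69 k$ beats 336.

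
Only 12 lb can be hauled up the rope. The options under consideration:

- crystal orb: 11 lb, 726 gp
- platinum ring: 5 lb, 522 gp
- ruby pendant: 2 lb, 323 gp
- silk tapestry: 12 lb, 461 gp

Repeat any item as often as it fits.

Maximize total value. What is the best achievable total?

6×ruby pendant uses 12 of the 12 lb and totals 1938.
That's the maximum — no swap from here does better than 1938.

1938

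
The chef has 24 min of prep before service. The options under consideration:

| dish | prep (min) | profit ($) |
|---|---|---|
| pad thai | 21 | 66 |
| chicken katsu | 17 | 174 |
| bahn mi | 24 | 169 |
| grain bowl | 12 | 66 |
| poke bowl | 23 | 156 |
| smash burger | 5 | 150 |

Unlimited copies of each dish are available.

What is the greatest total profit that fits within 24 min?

Best packing: 4×smash burger — 20 min, 600 total.
Every other selection either busts 24 min or fails to beat 600.

600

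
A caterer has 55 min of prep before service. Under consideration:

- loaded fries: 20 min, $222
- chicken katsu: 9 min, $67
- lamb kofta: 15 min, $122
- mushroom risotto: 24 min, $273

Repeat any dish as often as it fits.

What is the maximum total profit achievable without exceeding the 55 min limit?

566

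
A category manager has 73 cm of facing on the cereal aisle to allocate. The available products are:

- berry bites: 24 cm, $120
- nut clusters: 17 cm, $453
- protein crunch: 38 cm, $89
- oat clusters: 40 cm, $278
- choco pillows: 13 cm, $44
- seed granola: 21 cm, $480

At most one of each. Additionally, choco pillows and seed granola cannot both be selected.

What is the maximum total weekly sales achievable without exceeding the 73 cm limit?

1053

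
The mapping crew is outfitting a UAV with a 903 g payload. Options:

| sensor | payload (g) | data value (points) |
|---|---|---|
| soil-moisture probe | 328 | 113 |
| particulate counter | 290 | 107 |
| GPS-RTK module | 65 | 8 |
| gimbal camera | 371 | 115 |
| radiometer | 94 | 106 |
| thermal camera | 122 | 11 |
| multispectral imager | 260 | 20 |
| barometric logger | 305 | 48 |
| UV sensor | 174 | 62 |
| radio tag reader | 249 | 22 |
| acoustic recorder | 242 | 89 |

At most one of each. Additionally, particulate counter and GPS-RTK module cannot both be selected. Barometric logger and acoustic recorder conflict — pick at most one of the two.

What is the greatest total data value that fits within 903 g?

388

Density check — radiometer 1.13, particulate counter 0.37, acoustic recorder 0.37, UV sensor 0.36 are the best per g.
Taking soil-moisture probe + particulate counter + radiometer + UV sensor: 886 g used, 388 in data value.
The spare 17 g is too small for any remaining sensor, and no feasible exchange beats 388.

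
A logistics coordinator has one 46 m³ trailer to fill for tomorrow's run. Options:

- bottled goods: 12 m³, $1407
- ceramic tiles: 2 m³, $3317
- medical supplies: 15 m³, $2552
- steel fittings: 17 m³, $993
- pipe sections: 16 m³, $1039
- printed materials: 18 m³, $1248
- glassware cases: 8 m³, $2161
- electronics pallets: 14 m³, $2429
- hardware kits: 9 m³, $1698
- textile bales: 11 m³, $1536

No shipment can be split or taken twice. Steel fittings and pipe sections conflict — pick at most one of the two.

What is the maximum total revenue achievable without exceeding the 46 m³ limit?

Taking the top-ratio shipments first gives ceramic tiles + glassware cases + electronics pallets + hardware kits + textile bales for 11141 (44 m³).
The 14 m³ tied up in electronics pallets is better spent on medical supplies — total rises to 11264 (45 m³).
Runner-up ceramic tiles + glassware cases + electronics pallets + hardware kits + textile bales tops out at 11141.

11264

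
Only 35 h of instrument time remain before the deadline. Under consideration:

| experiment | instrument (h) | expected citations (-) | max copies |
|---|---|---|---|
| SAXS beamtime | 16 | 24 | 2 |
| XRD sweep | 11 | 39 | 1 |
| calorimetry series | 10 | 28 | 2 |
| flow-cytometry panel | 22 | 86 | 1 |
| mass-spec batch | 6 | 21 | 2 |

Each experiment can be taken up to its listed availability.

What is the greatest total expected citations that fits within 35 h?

Filling by ratio: XRD sweep + flow-cytometry panel for 125, with 2 h left unused.
Replace XRD sweep with 2×mass-spec batch: the trade gains 3 net, giving 128 at 34 h.

128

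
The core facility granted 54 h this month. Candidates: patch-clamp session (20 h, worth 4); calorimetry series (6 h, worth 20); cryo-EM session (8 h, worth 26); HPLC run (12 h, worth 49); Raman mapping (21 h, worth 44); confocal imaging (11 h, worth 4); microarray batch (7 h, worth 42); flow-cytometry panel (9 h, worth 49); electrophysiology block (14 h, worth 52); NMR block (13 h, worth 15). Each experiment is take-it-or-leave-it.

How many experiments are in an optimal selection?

5

Best achievable expected citations is 218.
cryo-EM session + HPLC run + microarray batch + flow-cytometry panel + electrophysiology block hits 218 at 50 h.
Any selection reaching 218 contains exactly 5 experiments.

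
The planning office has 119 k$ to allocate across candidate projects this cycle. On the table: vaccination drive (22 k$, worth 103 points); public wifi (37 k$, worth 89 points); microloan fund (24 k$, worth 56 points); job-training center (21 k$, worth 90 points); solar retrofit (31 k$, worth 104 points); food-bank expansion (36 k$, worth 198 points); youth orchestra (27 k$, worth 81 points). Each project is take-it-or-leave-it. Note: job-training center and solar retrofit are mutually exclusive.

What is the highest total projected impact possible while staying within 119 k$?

Ranking by ratio (projected impact/k$): food-bank expansion 5.50, vaccination drive 4.68, job-training center 4.29, solar retrofit 3.35.
Taking vaccination drive + solar retrofit + food-bank expansion + youth orchestra: 116 k$ used, 486 in projected impact.
The spare 3 k$ is too small for any remaining project, and no feasible exchange beats 486.

486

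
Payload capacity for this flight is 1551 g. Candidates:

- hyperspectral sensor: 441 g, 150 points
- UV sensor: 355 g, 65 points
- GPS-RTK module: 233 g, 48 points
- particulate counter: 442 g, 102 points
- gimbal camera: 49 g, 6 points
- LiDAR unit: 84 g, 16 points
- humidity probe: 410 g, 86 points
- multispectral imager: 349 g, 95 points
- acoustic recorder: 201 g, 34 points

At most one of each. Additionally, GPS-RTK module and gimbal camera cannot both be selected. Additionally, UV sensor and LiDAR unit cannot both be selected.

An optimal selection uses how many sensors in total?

5

Optimal total is 411.
For example hyperspectral sensor + GPS-RTK module + particulate counter + LiDAR unit + multispectral imager achieves it, using 1549 g.
All optima have 5 sensors.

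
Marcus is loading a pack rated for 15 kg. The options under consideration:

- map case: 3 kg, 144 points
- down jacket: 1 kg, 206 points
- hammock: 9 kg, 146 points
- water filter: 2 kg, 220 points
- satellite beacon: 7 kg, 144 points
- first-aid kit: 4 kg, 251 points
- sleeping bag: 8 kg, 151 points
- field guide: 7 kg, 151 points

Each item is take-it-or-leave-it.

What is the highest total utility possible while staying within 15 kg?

828

Greedy by ratio would take map case + down jacket + water filter + first-aid kit: 10 kg used, total 821.
Dropping map case frees 3 kg; slotting in sleeping bag (8 kg) lifts the total to 828 at 15 kg.
No other feasible combination exceeds 828.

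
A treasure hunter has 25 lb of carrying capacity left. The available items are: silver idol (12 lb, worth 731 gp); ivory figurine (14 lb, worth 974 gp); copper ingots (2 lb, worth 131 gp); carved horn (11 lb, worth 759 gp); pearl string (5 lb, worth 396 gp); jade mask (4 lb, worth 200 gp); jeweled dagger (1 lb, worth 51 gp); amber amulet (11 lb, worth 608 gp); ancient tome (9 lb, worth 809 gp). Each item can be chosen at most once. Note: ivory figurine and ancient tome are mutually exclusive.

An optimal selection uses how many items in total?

3

Best achievable value is 1964.
carved horn + pearl string + ancient tome hits 1964 at 25 lb.
All optima have 3 items.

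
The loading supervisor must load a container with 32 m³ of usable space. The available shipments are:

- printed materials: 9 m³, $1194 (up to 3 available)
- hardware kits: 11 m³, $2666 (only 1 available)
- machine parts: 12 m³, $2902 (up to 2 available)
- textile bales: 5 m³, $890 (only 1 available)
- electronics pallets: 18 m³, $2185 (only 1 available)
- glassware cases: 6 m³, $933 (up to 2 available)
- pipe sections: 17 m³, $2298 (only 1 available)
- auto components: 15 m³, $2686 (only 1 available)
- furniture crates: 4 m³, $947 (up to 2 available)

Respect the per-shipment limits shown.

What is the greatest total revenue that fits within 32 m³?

7698

By revenue per m³: hardware kits 242.36, machine parts 241.83, furniture crates 236.75 lead.
Taking the top-ratio shipments first gives hardware kits + machine parts + 2×furniture crates for 7462 (31 m³).
Replace hardware kits with machine parts: the trade gains 236 net, giving 7698 at 32 m³.
Every other selection either busts 32 m³ or exceeds an availability limit or fails to beat 7698.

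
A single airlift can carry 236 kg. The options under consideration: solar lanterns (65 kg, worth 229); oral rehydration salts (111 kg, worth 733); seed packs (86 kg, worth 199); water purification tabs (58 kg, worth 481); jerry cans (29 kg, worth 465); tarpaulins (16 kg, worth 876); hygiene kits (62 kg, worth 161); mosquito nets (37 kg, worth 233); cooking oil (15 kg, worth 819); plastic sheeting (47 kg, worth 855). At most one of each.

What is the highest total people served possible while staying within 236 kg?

Taking the top-ratio supplies first gives water purification tabs + jerry cans + tarpaulins + mosquito nets + cooking oil + plastic sheeting for 3729 (202 kg).
Replace water purification tabs and mosquito nets with oral rehydration salts: the trade gains 19 net, giving 3748 at 218 kg.
No other feasible combination exceeds 3748.

3748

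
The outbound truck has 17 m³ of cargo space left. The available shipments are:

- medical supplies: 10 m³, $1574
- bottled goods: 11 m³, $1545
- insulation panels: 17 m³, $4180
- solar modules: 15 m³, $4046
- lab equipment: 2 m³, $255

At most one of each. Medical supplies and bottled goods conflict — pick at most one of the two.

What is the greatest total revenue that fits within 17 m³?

4301

Density check — solar modules 269.73, insulation panels 245.88, medical supplies 157.40, bottled goods 140.45 are the best per m³.
The ratio ordering already packs tightly: solar modules + lab equipment, 17 m³, 4301.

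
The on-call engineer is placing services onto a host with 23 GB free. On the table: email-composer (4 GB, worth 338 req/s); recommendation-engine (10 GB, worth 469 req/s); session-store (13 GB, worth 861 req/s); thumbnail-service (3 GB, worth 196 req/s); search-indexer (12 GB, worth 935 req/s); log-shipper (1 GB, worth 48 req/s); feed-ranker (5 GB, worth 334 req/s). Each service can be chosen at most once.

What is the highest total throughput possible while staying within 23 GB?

Email-composer + search-indexer + log-shipper + feed-ranker uses 22 of the 23 GB and totals 1655.
Next best is email-composer + search-indexer + feed-ranker at 1607 (21 GB) — short by 48.

1655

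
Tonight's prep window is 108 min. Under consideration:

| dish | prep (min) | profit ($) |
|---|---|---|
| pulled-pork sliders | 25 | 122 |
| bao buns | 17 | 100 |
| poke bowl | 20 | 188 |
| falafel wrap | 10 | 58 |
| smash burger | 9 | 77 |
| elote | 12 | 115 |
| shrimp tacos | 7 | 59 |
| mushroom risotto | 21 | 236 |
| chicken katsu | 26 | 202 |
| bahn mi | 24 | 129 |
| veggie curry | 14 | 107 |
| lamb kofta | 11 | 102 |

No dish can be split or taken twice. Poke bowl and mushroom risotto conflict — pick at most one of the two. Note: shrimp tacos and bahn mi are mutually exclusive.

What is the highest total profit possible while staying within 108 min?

921

Best packing: bao buns + elote + shrimp tacos + mushroom risotto + chicken katsu + veggie curry + lamb kofta — 108 min, 921 total.
Nothing else feasible within 108 min beats 921.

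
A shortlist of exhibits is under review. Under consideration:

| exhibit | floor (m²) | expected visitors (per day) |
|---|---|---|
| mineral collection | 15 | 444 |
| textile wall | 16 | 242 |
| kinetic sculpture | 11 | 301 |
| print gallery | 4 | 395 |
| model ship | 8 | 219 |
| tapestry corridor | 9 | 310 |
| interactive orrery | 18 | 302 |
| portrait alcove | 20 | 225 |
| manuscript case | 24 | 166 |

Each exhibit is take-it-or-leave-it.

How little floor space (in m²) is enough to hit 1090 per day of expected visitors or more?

28

Minimise m² subject to total expected visitors ≥ 1090.
mineral collection + print gallery + tapestry corridor: 1149 expected visitors at 28 m².
Any bundle with less than 28 m² falls short of 1090.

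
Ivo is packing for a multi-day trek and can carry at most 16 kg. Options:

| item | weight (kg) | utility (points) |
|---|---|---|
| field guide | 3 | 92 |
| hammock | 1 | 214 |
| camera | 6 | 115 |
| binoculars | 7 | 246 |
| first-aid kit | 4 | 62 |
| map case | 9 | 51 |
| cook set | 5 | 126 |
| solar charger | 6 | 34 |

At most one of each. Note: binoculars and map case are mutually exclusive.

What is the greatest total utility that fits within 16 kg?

Best packing: field guide + hammock + binoculars + cook set — 16 kg, 678 total.
Runner-up field guide + hammock + binoculars + first-aid kit tops out at 614.

678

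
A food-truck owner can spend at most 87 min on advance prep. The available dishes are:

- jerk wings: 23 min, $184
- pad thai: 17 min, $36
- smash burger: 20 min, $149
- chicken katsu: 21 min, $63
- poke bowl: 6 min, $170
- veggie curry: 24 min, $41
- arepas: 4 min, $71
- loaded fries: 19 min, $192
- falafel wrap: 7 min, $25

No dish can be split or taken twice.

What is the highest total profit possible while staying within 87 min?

791

Jerk wings + smash burger + poke bowl + arepas + loaded fries + falafel wrap uses 79 of the 87 min and totals 791.
Next best is jerk wings + smash burger + poke bowl + arepas + loaded fries at 766 (72 min) — short by 25.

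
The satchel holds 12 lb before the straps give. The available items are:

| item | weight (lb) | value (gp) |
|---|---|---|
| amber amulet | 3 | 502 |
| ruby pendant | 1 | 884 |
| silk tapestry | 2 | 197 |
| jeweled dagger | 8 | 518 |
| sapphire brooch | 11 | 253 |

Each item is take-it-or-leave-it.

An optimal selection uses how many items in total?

The maximum value within 12 lb is 1904.
One optimal bundle: amber amulet + ruby pendant + jeweled dagger (12 lb).
Every optimal selection uses 3 items.

3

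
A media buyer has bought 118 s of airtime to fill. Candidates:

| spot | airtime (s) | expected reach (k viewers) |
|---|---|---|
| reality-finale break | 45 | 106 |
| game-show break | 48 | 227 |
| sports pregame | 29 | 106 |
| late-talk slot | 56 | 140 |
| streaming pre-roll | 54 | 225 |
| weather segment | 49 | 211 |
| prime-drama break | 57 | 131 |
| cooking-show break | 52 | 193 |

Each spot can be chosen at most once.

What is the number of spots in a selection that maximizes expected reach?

2

The maximum expected reach within 118 s is 452.
One optimal bundle: game-show break + streaming pre-roll (102 s).
All optima have 2 spots.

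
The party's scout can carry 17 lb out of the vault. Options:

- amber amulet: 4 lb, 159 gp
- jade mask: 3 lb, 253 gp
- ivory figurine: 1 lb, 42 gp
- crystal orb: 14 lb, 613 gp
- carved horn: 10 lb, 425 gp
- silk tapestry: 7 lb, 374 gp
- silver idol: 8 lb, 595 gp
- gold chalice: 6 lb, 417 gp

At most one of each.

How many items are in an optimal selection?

3

Optimal total is 1265.
jade mask + silver idol + gold chalice hits 1265 at 17 lb.
Any selection reaching 1265 contains exactly 3 items.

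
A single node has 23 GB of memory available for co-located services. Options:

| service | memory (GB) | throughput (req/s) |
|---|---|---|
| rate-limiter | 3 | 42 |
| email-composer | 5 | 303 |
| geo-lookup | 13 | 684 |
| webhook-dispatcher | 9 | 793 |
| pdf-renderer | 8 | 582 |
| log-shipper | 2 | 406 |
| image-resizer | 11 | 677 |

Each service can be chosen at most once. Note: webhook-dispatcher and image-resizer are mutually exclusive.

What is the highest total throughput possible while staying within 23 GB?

Density check — log-shipper 203.00, webhook-dispatcher 88.11, pdf-renderer 72.75 are the best per GB.
The ratio ordering already packs tightly: rate-limiter + webhook-dispatcher + pdf-renderer + log-shipper, 22 GB, 1823.

1823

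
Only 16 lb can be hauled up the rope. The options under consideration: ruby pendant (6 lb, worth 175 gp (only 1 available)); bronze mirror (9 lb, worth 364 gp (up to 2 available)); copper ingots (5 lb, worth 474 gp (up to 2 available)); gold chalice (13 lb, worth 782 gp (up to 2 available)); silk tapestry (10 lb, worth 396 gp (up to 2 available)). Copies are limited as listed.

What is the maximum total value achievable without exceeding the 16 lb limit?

1123

The ratio ordering already packs tightly: ruby pendant + 2×copper ingots, 16 lb, 1123.
Nothing else within 16 lb beats 1123.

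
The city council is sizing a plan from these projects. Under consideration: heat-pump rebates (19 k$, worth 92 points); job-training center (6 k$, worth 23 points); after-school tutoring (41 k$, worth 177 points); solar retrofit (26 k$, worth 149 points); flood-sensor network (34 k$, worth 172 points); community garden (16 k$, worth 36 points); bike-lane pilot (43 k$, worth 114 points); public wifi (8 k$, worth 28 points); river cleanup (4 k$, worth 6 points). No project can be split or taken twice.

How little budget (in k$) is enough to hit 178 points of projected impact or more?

Need the lightest bundle worth ≥ 178.
job-training center + solar retrofit + river cleanup reaches 178 using 36 k$.
Below 36 k$ the best achievable stays under 178.

36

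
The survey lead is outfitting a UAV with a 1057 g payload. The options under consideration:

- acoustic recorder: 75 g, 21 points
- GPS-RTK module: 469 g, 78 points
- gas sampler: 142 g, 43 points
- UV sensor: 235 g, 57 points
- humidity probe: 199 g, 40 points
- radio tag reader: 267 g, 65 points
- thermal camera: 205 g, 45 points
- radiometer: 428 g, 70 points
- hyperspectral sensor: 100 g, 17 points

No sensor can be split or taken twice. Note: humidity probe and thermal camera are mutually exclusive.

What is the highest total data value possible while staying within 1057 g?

Best packing: acoustic recorder + gas sampler + UV sensor + radio tag reader + thermal camera + hyperspectral sensor — 1024 g, 248 total.
Runner-up acoustic recorder + gas sampler + UV sensor + humidity probe + radio tag reader + hyperspectral sensor tops out at 243.

248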